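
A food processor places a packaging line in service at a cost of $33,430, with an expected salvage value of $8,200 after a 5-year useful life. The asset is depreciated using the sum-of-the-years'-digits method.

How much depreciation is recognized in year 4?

Depreciable base = $33,430 − $8,200 = $25,230.
Sum of the years' digits = 5+4+3+2+1 = 15.
Year 1: $25,230 × 5/15 = $8,410. Book value $25,020.
Year 2: $25,230 × 4/15 = $6,728. Book value $18,292.
Year 3: $25,230 × 3/15 = $5,046. Book value $13,246.
Year 4: $25,230 × 2/15 = $3,364. Book value $9,882.

$3,364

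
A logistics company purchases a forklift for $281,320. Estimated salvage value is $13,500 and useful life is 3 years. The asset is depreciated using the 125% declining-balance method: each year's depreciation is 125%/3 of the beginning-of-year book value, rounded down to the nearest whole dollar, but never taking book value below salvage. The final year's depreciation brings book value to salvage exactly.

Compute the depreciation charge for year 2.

$68,376

Depreciable base = $281,320 − $13,500 = $267,820.
Year 1: ⌊$281,320 × 125%/3⌋ = $117,216. Book value $164,104.
Year 2: ⌊$164,104 × 125%/3⌋ = $68,376. Book value $95,728.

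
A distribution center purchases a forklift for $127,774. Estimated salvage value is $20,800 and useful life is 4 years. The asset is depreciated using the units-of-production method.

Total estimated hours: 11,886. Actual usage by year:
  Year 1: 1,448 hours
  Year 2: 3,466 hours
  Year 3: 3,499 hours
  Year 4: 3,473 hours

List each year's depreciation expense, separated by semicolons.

Depreciable base = $127,774 − $20,800 = $106,974.
Rate = $106,974 / 11,886 hours = $9 per hour.
Year 1: 1,448 × $9 = $13,032. Book value $114,742.
Year 2: 3,466 × $9 = $31,194. Book value $83,548.
Year 3: 3,499 × $9 = $31,491. Book value $52,057.
Year 4: 3,473 × $9 = $31,257. Book value $20,800.

$13,032; $31,194; $31,491; $31,257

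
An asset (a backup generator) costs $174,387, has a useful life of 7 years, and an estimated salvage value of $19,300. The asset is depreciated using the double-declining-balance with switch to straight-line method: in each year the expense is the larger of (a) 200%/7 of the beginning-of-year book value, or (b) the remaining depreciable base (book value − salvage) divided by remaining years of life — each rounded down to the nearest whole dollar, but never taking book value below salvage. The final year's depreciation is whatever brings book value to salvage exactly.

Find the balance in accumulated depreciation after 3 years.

Depreciable base = $174,387 − $19,300 = $155,087.
Year 1: DB = ⌊$174,387 × 200%/7⌋ = $49,824; SL = ⌊$155,087/7⌋ = $22,155 → take DB $49,824. Book value $124,563.
Year 2: DB = ⌊$124,563 × 200%/7⌋ = $35,589; SL = ⌊$105,263/6⌋ = $17,543 → take DB $35,589. Book value $88,974.
Year 3: DB = ⌊$88,974 × 200%/7⌋ = $25,421; SL = ⌊$69,674/5⌋ = $13,934 → take DB $25,421. Book value $63,553.
Accumulated through year 3 = $174,387 − $63,553 = $110,834.

$110,834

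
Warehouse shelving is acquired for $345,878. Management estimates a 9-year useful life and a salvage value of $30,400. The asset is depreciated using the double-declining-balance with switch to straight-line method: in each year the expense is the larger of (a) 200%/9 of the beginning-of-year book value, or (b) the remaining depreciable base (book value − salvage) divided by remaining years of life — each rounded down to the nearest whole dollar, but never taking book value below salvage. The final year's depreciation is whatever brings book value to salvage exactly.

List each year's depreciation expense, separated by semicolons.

Depreciable base = $345,878 − $30,400 = $315,478.
Year 1: DB = ⌊$345,878 × 200%/9⌋ = $76,861; SL = ⌊$315,478/9⌋ = $35,053 → take DB $76,861. Book value $269,017.
Year 2: DB = ⌊$269,017 × 200%/9⌋ = $59,781; SL = ⌊$238,617/8⌋ = $29,827 → take DB $59,781. Book value $209,236.
Year 3: DB = ⌊$209,236 × 200%/9⌋ = $46,496; SL = ⌊$178,836/7⌋ = $25,548 → take DB $46,496. Book value $162,740.
Year 4: DB = ⌊$162,740 × 200%/9⌋ = $36,164; SL = ⌊$132,340/6⌋ = $22,056 → take DB $36,164. Book value $126,576.
Year 5: DB = ⌊$126,576 × 200%/9⌋ = $28,128; SL = ⌊$96,176/5⌋ = $19,235 → take DB $28,128. Book value $98,448.
Year 6: DB = ⌊$98,448 × 200%/9⌋ = $21,877; SL = ⌊$68,048/4⌋ = $17,012 → take DB $21,877. Book value $76,571.
Year 7: DB = ⌊$76,571 × 200%/9⌋ = $17,015; SL = ⌊$46,171/3⌋ = $15,390 → take DB $17,015. Book value $59,556.
Year 8: DB = ⌊$59,556 × 200%/9⌋ = $13,234; SL = ⌊$29,156/2⌋ = $14,578 → take SL $14,578. Book value $44,978.
Year 9 (final): $44,978 − $30,400 = $14,578. Book value $30,400.

$76,861; $59,781; $46,496; $36,164; $28,128; $21,877; $17,015; $14,578; $14,578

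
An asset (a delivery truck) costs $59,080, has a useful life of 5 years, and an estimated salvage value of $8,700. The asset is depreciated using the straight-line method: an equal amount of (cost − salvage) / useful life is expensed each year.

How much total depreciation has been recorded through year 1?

Depreciable base = $59,080 − $8,700 = $50,380.
Annual expense = $50,380 / 5 = $10,076.
End of year 1: book value $49,004.
Accumulated through year 1 = $59,080 − $49,004 = $10,076.

$10,076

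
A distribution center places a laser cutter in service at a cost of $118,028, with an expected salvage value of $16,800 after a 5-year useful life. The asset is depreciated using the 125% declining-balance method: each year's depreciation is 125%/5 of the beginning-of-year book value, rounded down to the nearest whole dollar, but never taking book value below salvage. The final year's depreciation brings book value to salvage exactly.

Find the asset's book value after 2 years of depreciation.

Depreciable base = $118,028 − $16,800 = $101,228.
Year 1: ⌊$118,028 × 125%/5⌋ = $29,507. Book value $88,521.
Year 2: ⌊$88,521 × 125%/5⌋ = $22,130. Book value $66,391.

$66,391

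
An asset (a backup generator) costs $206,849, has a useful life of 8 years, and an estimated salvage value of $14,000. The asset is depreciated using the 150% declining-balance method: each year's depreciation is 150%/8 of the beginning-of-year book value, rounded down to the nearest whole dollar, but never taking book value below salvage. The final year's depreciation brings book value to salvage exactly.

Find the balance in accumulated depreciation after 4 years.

Depreciable base = $206,849 − $14,000 = $192,849.
Year 1: ⌊$206,849 × 150%/8⌋ = $38,784. Book value $168,065.
Year 2: ⌊$168,065 × 150%/8⌋ = $31,512. Book value $136,553.
Year 3: ⌊$136,553 × 150%/8⌋ = $25,603. Book value $110,950.
Year 4: ⌊$110,950 × 150%/8⌋ = $20,803. Book value $90,147.
Accumulated through year 4 = $206,849 − $90,147 = $116,702.

$116,702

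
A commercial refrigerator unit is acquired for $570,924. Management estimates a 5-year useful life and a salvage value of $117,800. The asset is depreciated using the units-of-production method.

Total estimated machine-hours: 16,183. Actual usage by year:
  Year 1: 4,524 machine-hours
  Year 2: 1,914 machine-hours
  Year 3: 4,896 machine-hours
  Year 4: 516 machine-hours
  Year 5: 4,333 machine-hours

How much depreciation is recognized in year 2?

$53,592

Depreciable base = $570,924 − $117,800 = $453,124.
Rate = $453,124 / 16,183 machine-hours = $28 per machine-hour.
Year 1: 4,524 × $28 = $126,672. Book value $444,252.
Year 2: 1,914 × $28 = $53,592. Book value $390,660.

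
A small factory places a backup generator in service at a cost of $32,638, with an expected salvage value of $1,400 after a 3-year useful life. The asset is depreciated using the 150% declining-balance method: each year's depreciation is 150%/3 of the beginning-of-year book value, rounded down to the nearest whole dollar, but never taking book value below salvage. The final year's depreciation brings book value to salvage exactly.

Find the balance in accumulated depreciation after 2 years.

Depreciable base = $32,638 − $1,400 = $31,238.
Year 1: ⌊$32,638 × 150%/3⌋ = $16,319. Book value $16,319.
Year 2: ⌊$16,319 × 150%/3⌋ = $8,159. Book value $8,160.
Accumulated through year 2 = $32,638 − $8,160 = $24,478.

$24,478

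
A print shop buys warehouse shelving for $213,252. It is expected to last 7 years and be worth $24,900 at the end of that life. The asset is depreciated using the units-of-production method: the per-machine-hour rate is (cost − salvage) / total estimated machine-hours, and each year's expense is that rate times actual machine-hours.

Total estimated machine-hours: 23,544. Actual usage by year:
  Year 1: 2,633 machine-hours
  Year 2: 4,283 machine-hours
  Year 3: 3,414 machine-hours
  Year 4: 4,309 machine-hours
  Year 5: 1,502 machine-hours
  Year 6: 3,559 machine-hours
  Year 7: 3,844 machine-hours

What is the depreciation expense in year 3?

$27,312

Depreciable base = $213,252 − $24,900 = $188,352.
Rate = $188,352 / 23,544 machine-hours = $8 per machine-hour.
Year 1: 2,633 × $8 = $21,064. Book value $192,188.
Year 2: 4,283 × $8 = $34,264. Book value $157,924.
Year 3: 3,414 × $8 = $27,312. Book value $130,612.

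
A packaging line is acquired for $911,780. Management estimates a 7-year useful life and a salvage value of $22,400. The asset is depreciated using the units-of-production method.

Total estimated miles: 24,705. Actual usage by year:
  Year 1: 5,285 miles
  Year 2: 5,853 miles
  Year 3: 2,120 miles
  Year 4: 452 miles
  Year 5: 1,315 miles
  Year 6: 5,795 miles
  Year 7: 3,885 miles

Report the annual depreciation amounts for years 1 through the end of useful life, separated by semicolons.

Depreciable base = $911,780 − $22,400 = $889,380.
Rate = $889,380 / 24,705 miles = $36 per mile.
Year 1: 5,285 × $36 = $190,260. Book value $721,520.
Year 2: 5,853 × $36 = $210,708. Book value $510,812.
Year 3: 2,120 × $36 = $76,320. Book value $434,492.
Year 4: 452 × $36 = $16,272. Book value $418,220.
Year 5: 1,315 × $36 = $47,340. Book value $370,880.
Year 6: 5,795 × $36 = $208,620. Book value $162,260.
Year 7: 3,885 × $36 = $139,860. Book value $22,400.

$190,260; $210,708; $76,320; $16,272; $47,340; $208,620; $139,860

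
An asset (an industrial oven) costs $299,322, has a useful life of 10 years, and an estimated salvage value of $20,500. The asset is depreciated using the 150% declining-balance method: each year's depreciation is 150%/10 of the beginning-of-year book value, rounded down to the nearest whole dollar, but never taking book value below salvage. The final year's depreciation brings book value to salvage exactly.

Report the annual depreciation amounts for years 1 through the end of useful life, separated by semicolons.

$44,898; $38,163; $32,439; $27,573; $23,437; $19,921; $16,933; $14,393; $12,234; $48,831

Depreciable base = $299,322 − $20,500 = $278,822.
Year 1: ⌊$299,322 × 150%/10⌋ = $44,898. Book value $254,424.
Year 2: ⌊$254,424 × 150%/10⌋ = $38,163. Book value $216,261.
Year 3: ⌊$216,261 × 150%/10⌋ = $32,439. Book value $183,822.
Year 4: ⌊$183,822 × 150%/10⌋ = $27,573. Book value $156,249.
Year 5: ⌊$156,249 × 150%/10⌋ = $23,437. Book value $132,812.
Year 6: ⌊$132,812 × 150%/10⌋ = $19,921. Book value $112,891.
Year 7: ⌊$112,891 × 150%/10⌋ = $16,933. Book value $95,958.
Year 8: ⌊$95,958 × 150%/10⌋ = $14,393. Book value $81,565.
Year 9: ⌊$81,565 × 150%/10⌋ = $12,234. Book value $69,331.
Year 10 (final): $69,331 − $20,500 = $48,831. Book value $20,500.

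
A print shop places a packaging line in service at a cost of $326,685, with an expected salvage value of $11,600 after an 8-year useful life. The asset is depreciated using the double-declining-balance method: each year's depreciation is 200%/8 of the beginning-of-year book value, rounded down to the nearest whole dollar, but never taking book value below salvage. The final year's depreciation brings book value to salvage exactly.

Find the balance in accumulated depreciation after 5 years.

$249,160

Depreciable base = $326,685 − $11,600 = $315,085.
Year 1: ⌊$326,685 × 200%/8⌋ = $81,671. Book value $245,014.
Year 2: ⌊$245,014 × 200%/8⌋ = $61,253. Book value $183,761.
Year 3: ⌊$183,761 × 200%/8⌋ = $45,940. Book value $137,821.
Year 4: ⌊$137,821 × 200%/8⌋ = $34,455. Book value $103,366.
Year 5: ⌊$103,366 × 200%/8⌋ = $25,841. Book value $77,525.
Accumulated through year 5 = $326,685 − $77,525 = $249,160.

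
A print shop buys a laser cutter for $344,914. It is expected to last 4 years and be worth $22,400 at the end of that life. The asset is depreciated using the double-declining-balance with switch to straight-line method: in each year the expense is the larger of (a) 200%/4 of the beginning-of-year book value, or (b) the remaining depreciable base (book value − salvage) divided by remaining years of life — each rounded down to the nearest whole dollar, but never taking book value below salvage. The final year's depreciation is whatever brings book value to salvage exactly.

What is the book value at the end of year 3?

$43,115

Depreciable base = $344,914 − $22,400 = $322,514.
Year 1: DB = ⌊$344,914 × 200%/4⌋ = $172,457; SL = ⌊$322,514/4⌋ = $80,628 → take DB $172,457. Book value $172,457.
Year 2: DB = ⌊$172,457 × 200%/4⌋ = $86,228; SL = ⌊$150,057/3⌋ = $50,019 → take DB $86,228. Book value $86,229.
Year 3: DB = ⌊$86,229 × 200%/4⌋ = $43,114; SL = ⌊$63,829/2⌋ = $31,914 → take DB $43,114. Book value $43,115.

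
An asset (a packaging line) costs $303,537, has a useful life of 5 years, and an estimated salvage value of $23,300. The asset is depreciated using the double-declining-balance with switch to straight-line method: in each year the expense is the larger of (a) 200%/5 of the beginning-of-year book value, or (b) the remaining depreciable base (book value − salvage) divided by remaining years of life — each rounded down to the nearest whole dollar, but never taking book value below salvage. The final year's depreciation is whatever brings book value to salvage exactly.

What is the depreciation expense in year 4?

Depreciable base = $303,537 − $23,300 = $280,237.
Year 1: DB = ⌊$303,537 × 200%/5⌋ = $121,414; SL = ⌊$280,237/5⌋ = $56,047 → take DB $121,414. Book value $182,123.
Year 2: DB = ⌊$182,123 × 200%/5⌋ = $72,849; SL = ⌊$158,823/4⌋ = $39,705 → take DB $72,849. Book value $109,274.
Year 3: DB = ⌊$109,274 × 200%/5⌋ = $43,709; SL = ⌊$85,974/3⌋ = $28,658 → take DB $43,709. Book value $65,565.
Year 4: DB = ⌊$65,565 × 200%/5⌋ = $26,226; SL = ⌊$42,265/2⌋ = $21,132 → take DB $26,226. Book value $39,339.

$26,226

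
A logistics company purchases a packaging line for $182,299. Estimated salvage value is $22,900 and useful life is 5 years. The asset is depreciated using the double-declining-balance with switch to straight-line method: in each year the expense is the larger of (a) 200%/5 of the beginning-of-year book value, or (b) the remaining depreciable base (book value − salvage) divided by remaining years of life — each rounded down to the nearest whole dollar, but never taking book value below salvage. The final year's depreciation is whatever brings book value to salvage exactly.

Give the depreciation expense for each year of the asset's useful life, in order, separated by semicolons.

$72,919; $43,752; $26,251; $15,750; $727

Depreciable base = $182,299 − $22,900 = $159,399.
Year 1: DB = ⌊$182,299 × 200%/5⌋ = $72,919; SL = ⌊$159,399/5⌋ = $31,879 → take DB $72,919. Book value $109,380.
Year 2: DB = ⌊$109,380 × 200%/5⌋ = $43,752; SL = ⌊$86,480/4⌋ = $21,620 → take DB $43,752. Book value $65,628.
Year 3: DB = ⌊$65,628 × 200%/5⌋ = $26,251; SL = ⌊$42,728/3⌋ = $14,242 → take DB $26,251. Book value $39,377.
Year 4: DB = ⌊$39,377 × 200%/5⌋ = $15,750; SL = ⌊$16,477/2⌋ = $8,238 → take DB $15,750. Book value $23,627.
Year 5 (final): $23,627 − $22,900 = $727. Book value $22,900.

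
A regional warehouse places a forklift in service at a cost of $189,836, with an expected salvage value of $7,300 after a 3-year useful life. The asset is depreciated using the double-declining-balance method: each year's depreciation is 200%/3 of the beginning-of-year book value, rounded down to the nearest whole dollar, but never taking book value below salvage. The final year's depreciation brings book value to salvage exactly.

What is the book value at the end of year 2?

$21,093

Depreciable base = $189,836 − $7,300 = $182,536.
Year 1: ⌊$189,836 × 200%/3⌋ = $126,557. Book value $63,279.
Year 2: ⌊$63,279 × 200%/3⌋ = $42,186. Book value $21,093.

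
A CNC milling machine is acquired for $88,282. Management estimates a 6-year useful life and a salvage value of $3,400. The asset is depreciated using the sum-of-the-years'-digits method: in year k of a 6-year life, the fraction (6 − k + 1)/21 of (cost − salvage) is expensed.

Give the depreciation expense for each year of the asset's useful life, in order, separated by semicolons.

$24,252; $20,210; $16,168; $12,126; $8,084; $4,042

Depreciable base = $88,282 − $3,400 = $84,882.
Sum of the years' digits = 6+5+4+3+2+1 = 21.
Year 1: $84,882 × 6/21 = $24,252. Book value $64,030.
Year 2: $84,882 × 5/21 = $20,210. Book value $43,820.
Year 3: $84,882 × 4/21 = $16,168. Book value $27,652.
Year 4: $84,882 × 3/21 = $12,126. Book value $15,526.
Year 5: $84,882 × 2/21 = $8,084. Book value $7,442.
Year 6: $84,882 × 1/21 = $4,042. Book value $3,400.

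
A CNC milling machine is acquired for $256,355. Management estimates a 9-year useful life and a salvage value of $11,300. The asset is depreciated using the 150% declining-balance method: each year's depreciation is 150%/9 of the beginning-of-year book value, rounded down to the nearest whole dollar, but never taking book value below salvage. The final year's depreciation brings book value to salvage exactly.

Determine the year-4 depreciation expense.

$24,725

Depreciable base = $256,355 − $11,300 = $245,055.
Year 1: ⌊$256,355 × 150%/9⌋ = $42,725. Book value $213,630.
Year 2: ⌊$213,630 × 150%/9⌋ = $35,605. Book value $178,025.
Year 3: ⌊$178,025 × 150%/9⌋ = $29,670. Book value $148,355.
Year 4: ⌊$148,355 × 150%/9⌋ = $24,725. Book value $123,630.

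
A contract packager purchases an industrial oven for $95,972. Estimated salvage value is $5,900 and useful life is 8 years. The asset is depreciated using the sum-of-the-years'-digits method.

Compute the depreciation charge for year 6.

Depreciable base = $95,972 − $5,900 = $90,072.
Sum of the years' digits = 8+7+6+5+4+3+2+1 = 36.
Year 1: $90,072 × 8/36 = $20,016. Book value $75,956.
Year 2: $90,072 × 7/36 = $17,514. Book value $58,442.
Year 3: $90,072 × 6/36 = $15,012. Book value $43,430.
Year 4: $90,072 × 5/36 = $12,510. Book value $30,920.
Year 5: $90,072 × 4/36 = $10,008. Book value $20,912.
Year 6: $90,072 × 3/36 = $7,506. Book value $13,406.

$7,506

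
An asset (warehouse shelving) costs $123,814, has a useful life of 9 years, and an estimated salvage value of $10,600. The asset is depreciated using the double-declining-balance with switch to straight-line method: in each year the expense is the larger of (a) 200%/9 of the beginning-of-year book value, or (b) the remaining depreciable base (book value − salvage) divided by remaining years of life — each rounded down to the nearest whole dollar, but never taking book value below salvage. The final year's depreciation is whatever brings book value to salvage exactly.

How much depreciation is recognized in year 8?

Depreciable base = $123,814 − $10,600 = $113,214.
Year 1: DB = ⌊$123,814 × 200%/9⌋ = $27,514; SL = ⌊$113,214/9⌋ = $12,579 → take DB $27,514. Book value $96,300.
Year 2: DB = ⌊$96,300 × 200%/9⌋ = $21,400; SL = ⌊$85,700/8⌋ = $10,712 → take DB $21,400. Book value $74,900.
Year 3: DB = ⌊$74,900 × 200%/9⌋ = $16,644; SL = ⌊$64,300/7⌋ = $9,185 → take DB $16,644. Book value $58,256.
Year 4: DB = ⌊$58,256 × 200%/9⌋ = $12,945; SL = ⌊$47,656/6⌋ = $7,942 → take DB $12,945. Book value $45,311.
Year 5: DB = ⌊$45,311 × 200%/9⌋ = $10,069; SL = ⌊$34,711/5⌋ = $6,942 → take DB $10,069. Book value $35,242.
Year 6: DB = ⌊$35,242 × 200%/9⌋ = $7,831; SL = ⌊$24,642/4⌋ = $6,160 → take DB $7,831. Book value $27,411.
Year 7: DB = ⌊$27,411 × 200%/9⌋ = $6,091; SL = ⌊$16,811/3⌋ = $5,603 → take DB $6,091. Book value $21,320.
Year 8: DB = ⌊$21,320 × 200%/9⌋ = $4,737; SL = ⌊$10,720/2⌋ = $5,360 → take SL $5,360. Book value $15,960.

$5,360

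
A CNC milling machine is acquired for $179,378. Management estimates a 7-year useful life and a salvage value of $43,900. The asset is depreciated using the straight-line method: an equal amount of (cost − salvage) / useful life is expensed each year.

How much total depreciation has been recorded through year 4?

Depreciable base = $179,378 − $43,900 = $135,478.
Annual expense = $135,478 / 7 = $19,354.
End of year 1: book value $160,024.
End of year 2: book value $140,670.
End of year 3: book value $121,316.
End of year 4: book value $101,962.
Accumulated through year 4 = $179,378 − $101,962 = $77,416.

$77,416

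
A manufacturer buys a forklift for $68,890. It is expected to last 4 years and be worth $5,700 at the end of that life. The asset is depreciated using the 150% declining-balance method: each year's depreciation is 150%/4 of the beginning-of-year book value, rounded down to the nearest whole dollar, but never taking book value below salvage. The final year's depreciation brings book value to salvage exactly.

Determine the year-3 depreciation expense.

$10,091

Depreciable base = $68,890 − $5,700 = $63,190.
Year 1: ⌊$68,890 × 150%/4⌋ = $25,833. Book value $43,057.
Year 2: ⌊$43,057 × 150%/4⌋ = $16,146. Book value $26,911.
Year 3: ⌊$26,911 × 150%/4⌋ = $10,091. Book value $16,820.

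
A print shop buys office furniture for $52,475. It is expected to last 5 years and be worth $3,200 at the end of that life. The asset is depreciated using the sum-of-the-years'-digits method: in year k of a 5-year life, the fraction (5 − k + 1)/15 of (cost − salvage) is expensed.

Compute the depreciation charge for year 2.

$13,140

Depreciable base = $52,475 − $3,200 = $49,275.
Sum of the years' digits = 5+4+3+2+1 = 15.
Year 1: $49,275 × 5/15 = $16,425. Book value $36,050.
Year 2: $49,275 × 4/15 = $13,140. Book value $22,910.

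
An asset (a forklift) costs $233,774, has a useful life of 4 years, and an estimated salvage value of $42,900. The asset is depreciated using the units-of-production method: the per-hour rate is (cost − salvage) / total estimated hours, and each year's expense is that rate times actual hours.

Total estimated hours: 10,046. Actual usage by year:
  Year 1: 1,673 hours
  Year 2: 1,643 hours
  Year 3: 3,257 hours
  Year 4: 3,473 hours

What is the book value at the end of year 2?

Depreciable base = $233,774 − $42,900 = $190,874.
Rate = $190,874 / 10,046 hours = $19 per hour.
Year 1: 1,673 × $19 = $31,787. Book value $201,987.
Year 2: 1,643 × $19 = $31,217. Book value $170,770.

$170,770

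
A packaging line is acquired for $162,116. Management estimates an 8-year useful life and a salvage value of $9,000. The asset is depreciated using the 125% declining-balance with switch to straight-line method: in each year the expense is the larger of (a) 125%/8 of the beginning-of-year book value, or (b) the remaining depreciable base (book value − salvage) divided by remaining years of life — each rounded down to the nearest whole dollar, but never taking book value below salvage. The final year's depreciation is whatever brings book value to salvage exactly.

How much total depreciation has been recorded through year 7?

$135,439

Depreciable base = $162,116 − $9,000 = $153,116.
Year 1: DB = ⌊$162,116 × 125%/8⌋ = $25,330; SL = ⌊$153,116/8⌋ = $19,139 → take DB $25,330. Book value $136,786.
Year 2: DB = ⌊$136,786 × 125%/8⌋ = $21,372; SL = ⌊$127,786/7⌋ = $18,255 → take DB $21,372. Book value $115,414.
Year 3: DB = ⌊$115,414 × 125%/8⌋ = $18,033; SL = ⌊$106,414/6⌋ = $17,735 → take DB $18,033. Book value $97,381.
Year 4: DB = ⌊$97,381 × 125%/8⌋ = $15,215; SL = ⌊$88,381/5⌋ = $17,676 → take SL $17,676. Book value $79,705.
Year 5: DB = ⌊$79,705 × 125%/8⌋ = $12,453; SL = ⌊$70,705/4⌋ = $17,676 → take SL $17,676. Book value $62,029.
Year 6: DB = ⌊$62,029 × 125%/8⌋ = $9,692; SL = ⌊$53,029/3⌋ = $17,676 → take SL $17,676. Book value $44,353.
Year 7: DB = ⌊$44,353 × 125%/8⌋ = $6,930; SL = ⌊$35,353/2⌋ = $17,676 → take SL $17,676. Book value $26,677.
Accumulated through year 7 = $162,116 − $26,677 = $135,439.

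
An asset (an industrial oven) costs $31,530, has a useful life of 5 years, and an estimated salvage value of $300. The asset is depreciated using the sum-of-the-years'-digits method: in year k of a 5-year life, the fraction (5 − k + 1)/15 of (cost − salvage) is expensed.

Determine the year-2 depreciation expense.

Depreciable base = $31,530 − $300 = $31,230.
Sum of the years' digits = 5+4+3+2+1 = 15.
Year 1: $31,230 × 5/15 = $10,410. Book value $21,120.
Year 2: $31,230 × 4/15 = $8,328. Book value $12,792.

$8,328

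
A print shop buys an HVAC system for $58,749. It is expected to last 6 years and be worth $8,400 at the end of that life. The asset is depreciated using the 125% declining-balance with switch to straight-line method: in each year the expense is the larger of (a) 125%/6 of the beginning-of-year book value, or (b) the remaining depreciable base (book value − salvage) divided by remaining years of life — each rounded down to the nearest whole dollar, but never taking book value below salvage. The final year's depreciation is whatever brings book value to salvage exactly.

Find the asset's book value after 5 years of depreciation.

Depreciable base = $58,749 − $8,400 = $50,349.
Year 1: DB = ⌊$58,749 × 125%/6⌋ = $12,239; SL = ⌊$50,349/6⌋ = $8,391 → take DB $12,239. Book value $46,510.
Year 2: DB = ⌊$46,510 × 125%/6⌋ = $9,689; SL = ⌊$38,110/5⌋ = $7,622 → take DB $9,689. Book value $36,821.
Year 3: DB = ⌊$36,821 × 125%/6⌋ = $7,671; SL = ⌊$28,421/4⌋ = $7,105 → take DB $7,671. Book value $29,150.
Year 4: DB = ⌊$29,150 × 125%/6⌋ = $6,072; SL = ⌊$20,750/3⌋ = $6,916 → take SL $6,916. Book value $22,234.
Year 5: DB = ⌊$22,234 × 125%/6⌋ = $4,632; SL = ⌊$13,834/2⌋ = $6,917 → take SL $6,917. Book value $15,317.

$15,317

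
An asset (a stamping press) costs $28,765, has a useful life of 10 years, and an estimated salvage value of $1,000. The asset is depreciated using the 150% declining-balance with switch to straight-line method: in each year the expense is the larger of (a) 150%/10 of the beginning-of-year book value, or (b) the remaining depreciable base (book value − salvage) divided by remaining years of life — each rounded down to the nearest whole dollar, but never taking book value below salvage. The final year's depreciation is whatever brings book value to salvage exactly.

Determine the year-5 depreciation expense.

Depreciable base = $28,765 − $1,000 = $27,765.
Year 1: DB = ⌊$28,765 × 150%/10⌋ = $4,314; SL = ⌊$27,765/10⌋ = $2,776 → take DB $4,314. Book value $24,451.
Year 2: DB = ⌊$24,451 × 150%/10⌋ = $3,667; SL = ⌊$23,451/9⌋ = $2,605 → take DB $3,667. Book value $20,784.
Year 3: DB = ⌊$20,784 × 150%/10⌋ = $3,117; SL = ⌊$19,784/8⌋ = $2,473 → take DB $3,117. Book value $17,667.
Year 4: DB = ⌊$17,667 × 150%/10⌋ = $2,650; SL = ⌊$16,667/7⌋ = $2,381 → take DB $2,650. Book value $15,017.
Year 5: DB = ⌊$15,017 × 150%/10⌋ = $2,252; SL = ⌊$14,017/6⌋ = $2,336 → take SL $2,336. Book value $12,681.

$2,336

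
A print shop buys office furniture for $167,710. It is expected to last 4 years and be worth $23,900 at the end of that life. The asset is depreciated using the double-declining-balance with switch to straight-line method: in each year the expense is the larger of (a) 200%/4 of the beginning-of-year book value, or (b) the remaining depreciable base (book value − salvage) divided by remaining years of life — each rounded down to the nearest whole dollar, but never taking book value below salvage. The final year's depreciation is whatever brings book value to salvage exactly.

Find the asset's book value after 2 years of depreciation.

$41,928

Depreciable base = $167,710 − $23,900 = $143,810.
Year 1: DB = ⌊$167,710 × 200%/4⌋ = $83,855; SL = ⌊$143,810/4⌋ = $35,952 → take DB $83,855. Book value $83,855.
Year 2: DB = ⌊$83,855 × 200%/4⌋ = $41,927; SL = ⌊$59,955/3⌋ = $19,985 → take DB $41,927. Book value $41,928.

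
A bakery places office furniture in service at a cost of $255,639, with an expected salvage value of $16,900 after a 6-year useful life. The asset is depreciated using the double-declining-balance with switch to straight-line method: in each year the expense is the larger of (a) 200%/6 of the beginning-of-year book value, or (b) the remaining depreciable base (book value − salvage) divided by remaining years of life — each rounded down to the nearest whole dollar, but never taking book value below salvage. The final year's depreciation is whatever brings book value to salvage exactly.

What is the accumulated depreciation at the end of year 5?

$221,973

Depreciable base = $255,639 − $16,900 = $238,739.
Year 1: DB = ⌊$255,639 × 200%/6⌋ = $85,213; SL = ⌊$238,739/6⌋ = $39,789 → take DB $85,213. Book value $170,426.
Year 2: DB = ⌊$170,426 × 200%/6⌋ = $56,808; SL = ⌊$153,526/5⌋ = $30,705 → take DB $56,808. Book value $113,618.
Year 3: DB = ⌊$113,618 × 200%/6⌋ = $37,872; SL = ⌊$96,718/4⌋ = $24,179 → take DB $37,872. Book value $75,746.
Year 4: DB = ⌊$75,746 × 200%/6⌋ = $25,248; SL = ⌊$58,846/3⌋ = $19,615 → take DB $25,248. Book value $50,498.
Year 5: DB = ⌊$50,498 × 200%/6⌋ = $16,832; SL = ⌊$33,598/2⌋ = $16,799 → take DB $16,832. Book value $33,666.
Accumulated through year 5 = $255,639 − $33,666 = $221,973.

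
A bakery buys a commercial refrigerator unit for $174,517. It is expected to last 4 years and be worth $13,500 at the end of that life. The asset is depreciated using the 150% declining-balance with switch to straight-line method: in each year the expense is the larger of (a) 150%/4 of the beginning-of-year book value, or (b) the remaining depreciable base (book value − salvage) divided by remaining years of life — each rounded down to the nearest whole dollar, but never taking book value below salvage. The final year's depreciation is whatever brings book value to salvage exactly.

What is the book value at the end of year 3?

Depreciable base = $174,517 − $13,500 = $161,017.
Year 1: DB = ⌊$174,517 × 150%/4⌋ = $65,443; SL = ⌊$161,017/4⌋ = $40,254 → take DB $65,443. Book value $109,074.
Year 2: DB = ⌊$109,074 × 150%/4⌋ = $40,902; SL = ⌊$95,574/3⌋ = $31,858 → take DB $40,902. Book value $68,172.
Year 3: DB = ⌊$68,172 × 150%/4⌋ = $25,564; SL = ⌊$54,672/2⌋ = $27,336 → take SL $27,336. Book value $40,836.

$40,836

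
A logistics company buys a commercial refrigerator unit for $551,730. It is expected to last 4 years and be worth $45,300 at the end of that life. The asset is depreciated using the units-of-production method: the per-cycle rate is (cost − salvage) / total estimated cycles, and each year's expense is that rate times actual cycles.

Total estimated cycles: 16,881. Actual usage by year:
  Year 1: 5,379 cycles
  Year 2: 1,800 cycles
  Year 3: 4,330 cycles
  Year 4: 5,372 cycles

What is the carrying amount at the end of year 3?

$206,460

Depreciable base = $551,730 − $45,300 = $506,430.
Rate = $506,430 / 16,881 cycles = $30 per cycle.
Year 1: 5,379 × $30 = $161,370. Book value $390,360.
Year 2: 1,800 × $30 = $54,000. Book value $336,360.
Year 3: 4,330 × $30 = $129,900. Book value $206,460.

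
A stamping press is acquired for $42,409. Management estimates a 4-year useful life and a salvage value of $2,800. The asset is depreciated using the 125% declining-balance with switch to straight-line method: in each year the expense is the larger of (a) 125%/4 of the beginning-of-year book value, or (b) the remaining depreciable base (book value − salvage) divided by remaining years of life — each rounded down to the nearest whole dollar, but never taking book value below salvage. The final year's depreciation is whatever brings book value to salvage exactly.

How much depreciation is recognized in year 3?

Depreciable base = $42,409 − $2,800 = $39,609.
Year 1: DB = ⌊$42,409 × 125%/4⌋ = $13,252; SL = ⌊$39,609/4⌋ = $9,902 → take DB $13,252. Book value $29,157.
Year 2: DB = ⌊$29,157 × 125%/4⌋ = $9,111; SL = ⌊$26,357/3⌋ = $8,785 → take DB $9,111. Book value $20,046.
Year 3: DB = ⌊$20,046 × 125%/4⌋ = $6,264; SL = ⌊$17,246/2⌋ = $8,623 → take SL $8,623. Book value $11,423.

$8,623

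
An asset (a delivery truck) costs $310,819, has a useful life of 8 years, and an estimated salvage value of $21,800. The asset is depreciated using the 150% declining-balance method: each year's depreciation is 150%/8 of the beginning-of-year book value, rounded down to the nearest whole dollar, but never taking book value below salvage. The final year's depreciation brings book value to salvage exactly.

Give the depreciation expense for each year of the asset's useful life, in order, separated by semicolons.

$58,278; $47,351; $38,473; $31,259; $25,398; $20,636; $16,767; $50,857

Depreciable base = $310,819 − $21,800 = $289,019.
Year 1: ⌊$310,819 × 150%/8⌋ = $58,278. Book value $252,541.
Year 2: ⌊$252,541 × 150%/8⌋ = $47,351. Book value $205,190.
Year 3: ⌊$205,190 × 150%/8⌋ = $38,473. Book value $166,717.
Year 4: ⌊$166,717 × 150%/8⌋ = $31,259. Book value $135,458.
Year 5: ⌊$135,458 × 150%/8⌋ = $25,398. Book value $110,060.
Year 6: ⌊$110,060 × 150%/8⌋ = $20,636. Book value $89,424.
Year 7: ⌊$89,424 × 150%/8⌋ = $16,767. Book value $72,657.
Year 8 (final): $72,657 − $21,800 = $50,857. Book value $21,800.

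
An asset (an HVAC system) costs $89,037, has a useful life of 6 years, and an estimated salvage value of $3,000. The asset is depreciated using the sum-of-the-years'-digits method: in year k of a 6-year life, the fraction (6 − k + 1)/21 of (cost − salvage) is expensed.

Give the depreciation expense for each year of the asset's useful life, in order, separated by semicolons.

$24,582; $20,485; $16,388; $12,291; $8,194; $4,097

Depreciable base = $89,037 − $3,000 = $86,037.
Sum of the years' digits = 6+5+4+3+2+1 = 21.
Year 1: $86,037 × 6/21 = $24,582. Book value $64,455.
Year 2: $86,037 × 5/21 = $20,485. Book value $43,970.
Year 3: $86,037 × 4/21 = $16,388. Book value $27,582.
Year 4: $86,037 × 3/21 = $12,291. Book value $15,291.
Year 5: $86,037 × 2/21 = $8,194. Book value $7,097.
Year 6: $86,037 × 1/21 = $4,097. Book value $3,000.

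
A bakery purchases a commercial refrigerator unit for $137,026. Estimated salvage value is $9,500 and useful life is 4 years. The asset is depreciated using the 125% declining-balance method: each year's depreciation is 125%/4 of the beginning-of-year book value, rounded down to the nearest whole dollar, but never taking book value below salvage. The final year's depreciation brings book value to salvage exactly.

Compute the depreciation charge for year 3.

$20,239

Depreciable base = $137,026 − $9,500 = $127,526.
Year 1: ⌊$137,026 × 125%/4⌋ = $42,820. Book value $94,206.
Year 2: ⌊$94,206 × 125%/4⌋ = $29,439. Book value $64,767.
Year 3: ⌊$64,767 × 125%/4⌋ = $20,239. Book value $44,528.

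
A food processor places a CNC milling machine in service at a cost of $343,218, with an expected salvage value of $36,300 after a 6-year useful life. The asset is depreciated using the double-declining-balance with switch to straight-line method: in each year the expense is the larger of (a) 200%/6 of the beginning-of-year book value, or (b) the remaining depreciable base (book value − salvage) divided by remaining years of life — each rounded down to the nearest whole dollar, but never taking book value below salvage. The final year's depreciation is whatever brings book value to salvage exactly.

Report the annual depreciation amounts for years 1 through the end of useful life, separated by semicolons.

$114,406; $76,270; $50,847; $33,898; $22,599; $8,898

Depreciable base = $343,218 − $36,300 = $306,918.
Year 1: DB = ⌊$343,218 × 200%/6⌋ = $114,406; SL = ⌊$306,918/6⌋ = $51,153 → take DB $114,406. Book value $228,812.
Year 2: DB = ⌊$228,812 × 200%/6⌋ = $76,270; SL = ⌊$192,512/5⌋ = $38,502 → take DB $76,270. Book value $152,542.
Year 3: DB = ⌊$152,542 × 200%/6⌋ = $50,847; SL = ⌊$116,242/4⌋ = $29,060 → take DB $50,847. Book value $101,695.
Year 4: DB = ⌊$101,695 × 200%/6⌋ = $33,898; SL = ⌊$65,395/3⌋ = $21,798 → take DB $33,898. Book value $67,797.
Year 5: DB = ⌊$67,797 × 200%/6⌋ = $22,599; SL = ⌊$31,497/2⌋ = $15,748 → take DB $22,599. Book value $45,198.
Year 6 (final): $45,198 − $36,300 = $8,898. Book value $36,300.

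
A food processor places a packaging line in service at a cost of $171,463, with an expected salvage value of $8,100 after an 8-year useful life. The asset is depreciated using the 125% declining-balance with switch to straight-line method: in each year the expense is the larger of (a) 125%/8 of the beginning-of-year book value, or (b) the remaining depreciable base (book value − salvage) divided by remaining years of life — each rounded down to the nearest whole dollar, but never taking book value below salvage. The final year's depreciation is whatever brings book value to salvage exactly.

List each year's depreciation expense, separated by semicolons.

Depreciable base = $171,463 − $8,100 = $163,363.
Year 1: DB = ⌊$171,463 × 125%/8⌋ = $26,791; SL = ⌊$163,363/8⌋ = $20,420 → take DB $26,791. Book value $144,672.
Year 2: DB = ⌊$144,672 × 125%/8⌋ = $22,605; SL = ⌊$136,572/7⌋ = $19,510 → take DB $22,605. Book value $122,067.
Year 3: DB = ⌊$122,067 × 125%/8⌋ = $19,072; SL = ⌊$113,967/6⌋ = $18,994 → take DB $19,072. Book value $102,995.
Year 4: DB = ⌊$102,995 × 125%/8⌋ = $16,092; SL = ⌊$94,895/5⌋ = $18,979 → take SL $18,979. Book value $84,016.
Year 5: DB = ⌊$84,016 × 125%/8⌋ = $13,127; SL = ⌊$75,916/4⌋ = $18,979 → take SL $18,979. Book value $65,037.
Year 6: DB = ⌊$65,037 × 125%/8⌋ = $10,162; SL = ⌊$56,937/3⌋ = $18,979 → take SL $18,979. Book value $46,058.
Year 7: DB = ⌊$46,058 × 125%/8⌋ = $7,196; SL = ⌊$37,958/2⌋ = $18,979 → take SL $18,979. Book value $27,079.
Year 8 (final): $27,079 − $8,100 = $18,979. Book value $8,100.

$26,791; $22,605; $19,072; $18,979; $18,979; $18,979; $18,979; $18,979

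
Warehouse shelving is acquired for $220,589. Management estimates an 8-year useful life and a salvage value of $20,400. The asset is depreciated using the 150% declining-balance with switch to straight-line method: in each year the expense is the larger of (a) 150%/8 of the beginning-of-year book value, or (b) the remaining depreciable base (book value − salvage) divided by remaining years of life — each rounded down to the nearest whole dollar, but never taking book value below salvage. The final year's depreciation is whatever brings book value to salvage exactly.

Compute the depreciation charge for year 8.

Depreciable base = $220,589 − $20,400 = $200,189.
Year 1: DB = ⌊$220,589 × 150%/8⌋ = $41,360; SL = ⌊$200,189/8⌋ = $25,023 → take DB $41,360. Book value $179,229.
Year 2: DB = ⌊$179,229 × 150%/8⌋ = $33,605; SL = ⌊$158,829/7⌋ = $22,689 → take DB $33,605. Book value $145,624.
Year 3: DB = ⌊$145,624 × 150%/8⌋ = $27,304; SL = ⌊$125,224/6⌋ = $20,870 → take DB $27,304. Book value $118,320.
Year 4: DB = ⌊$118,320 × 150%/8⌋ = $22,185; SL = ⌊$97,920/5⌋ = $19,584 → take DB $22,185. Book value $96,135.
Year 5: DB = ⌊$96,135 × 150%/8⌋ = $18,025; SL = ⌊$75,735/4⌋ = $18,933 → take SL $18,933. Book value $77,202.
Year 6: DB = ⌊$77,202 × 150%/8⌋ = $14,475; SL = ⌊$56,802/3⌋ = $18,934 → take SL $18,934. Book value $58,268.
Year 7: DB = ⌊$58,268 × 150%/8⌋ = $10,925; SL = ⌊$37,868/2⌋ = $18,934 → take SL $18,934. Book value $39,334.
Year 8 (final): $39,334 − $20,400 = $18,934. Book value $20,400.

$18,934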